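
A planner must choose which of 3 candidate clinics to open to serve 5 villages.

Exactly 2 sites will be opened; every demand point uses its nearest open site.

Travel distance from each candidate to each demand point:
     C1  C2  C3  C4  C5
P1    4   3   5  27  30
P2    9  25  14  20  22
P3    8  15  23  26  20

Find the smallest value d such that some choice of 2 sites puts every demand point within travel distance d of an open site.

Open {P2, P3}.
  Farthest demand point is C4 at travel distance 20 (to P2); all others are ≤ 20.
With {P1, P2} the worst case is 22.
With {P1, P3} the worst case is 26.
No size-2 selection achieves below 20.

20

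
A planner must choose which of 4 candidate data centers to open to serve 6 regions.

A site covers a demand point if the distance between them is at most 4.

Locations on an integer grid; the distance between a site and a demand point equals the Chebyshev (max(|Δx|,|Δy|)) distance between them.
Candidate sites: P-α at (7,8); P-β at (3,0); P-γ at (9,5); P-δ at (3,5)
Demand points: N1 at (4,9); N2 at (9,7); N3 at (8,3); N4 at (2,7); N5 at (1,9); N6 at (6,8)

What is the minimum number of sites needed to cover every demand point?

Coverage sets (demand points within 4 of each site):
  P-α: {N1, N2, N6}
  P-β: {}
  P-γ: {N2, N3, N6}
  P-δ: {N1, N4, N5, N6}
No single site covers all 6 demand points.
But {P-γ, P-δ} covers everything, so the minimum is 2.

2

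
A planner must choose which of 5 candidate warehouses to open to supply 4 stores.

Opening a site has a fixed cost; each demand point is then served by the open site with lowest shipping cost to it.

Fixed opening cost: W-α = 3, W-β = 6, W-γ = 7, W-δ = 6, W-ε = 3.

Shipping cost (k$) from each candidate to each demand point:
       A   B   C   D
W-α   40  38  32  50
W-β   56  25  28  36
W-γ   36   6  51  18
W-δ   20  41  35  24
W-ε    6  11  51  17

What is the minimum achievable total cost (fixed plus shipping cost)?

Open {W-β, W-ε}: assign each demand point to its cheapest open site.
  A→W-ε 6, B→W-ε 11, C→W-β 28, D→W-ε 17
  shipping cost 62, fixed 9 → total 71.
Compare {W-α, W-ε}: shipping cost 66 + fixed 6 = 72.
Compare {W-β, W-γ, W-ε}: shipping cost 57 + fixed 16 = 73.
Compare {W-α, W-β, W-ε}: shipping cost 62 + fixed 12 = 74.
All other subsets cost ≥ 72. Minimum total cost: 71.

71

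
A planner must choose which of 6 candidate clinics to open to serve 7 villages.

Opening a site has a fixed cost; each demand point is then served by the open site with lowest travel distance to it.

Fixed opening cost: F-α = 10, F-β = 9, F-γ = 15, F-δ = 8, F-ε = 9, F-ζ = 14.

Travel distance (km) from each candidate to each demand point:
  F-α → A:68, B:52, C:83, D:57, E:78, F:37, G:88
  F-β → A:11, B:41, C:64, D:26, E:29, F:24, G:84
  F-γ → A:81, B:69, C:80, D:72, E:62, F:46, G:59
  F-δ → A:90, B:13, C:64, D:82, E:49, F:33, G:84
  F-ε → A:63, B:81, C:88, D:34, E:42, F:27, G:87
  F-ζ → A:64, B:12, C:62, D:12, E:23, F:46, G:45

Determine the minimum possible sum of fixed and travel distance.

212

Open {F-β, F-ζ}: assign each demand point to its cheapest open site.
  A→F-β 11, B→F-ζ 12, C→F-ζ 62, D→F-ζ 12, E→F-ζ 23, F→F-β 24, G→F-ζ 45
  travel distance 189, fixed 23 → total 212.
Compare {F-β, F-δ, F-ζ}: travel distance 189 + fixed 31 = 220.
Compare {F-β, F-ε, F-ζ}: travel distance 189 + fixed 32 = 221.
Compare {F-α, F-β, F-ζ}: travel distance 189 + fixed 33 = 222.
All other subsets cost ≥ 220. Minimum total cost: 212.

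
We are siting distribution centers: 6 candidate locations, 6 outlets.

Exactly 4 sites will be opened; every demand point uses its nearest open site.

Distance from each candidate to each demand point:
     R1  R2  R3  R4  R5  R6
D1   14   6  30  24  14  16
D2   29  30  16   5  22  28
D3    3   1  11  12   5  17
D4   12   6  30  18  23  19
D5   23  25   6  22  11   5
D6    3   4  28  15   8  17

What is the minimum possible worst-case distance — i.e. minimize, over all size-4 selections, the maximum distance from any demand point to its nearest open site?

6

Open {D1, D2, D3, D5}.
  Farthest demand point is R3 at distance 6 (to D5); all others are ≤ 6.
With {D2, D3, D4, D5} the worst case is 6.
With {D2, D3, D5, D6} the worst case is 6.
No size-4 selection achieves below 6.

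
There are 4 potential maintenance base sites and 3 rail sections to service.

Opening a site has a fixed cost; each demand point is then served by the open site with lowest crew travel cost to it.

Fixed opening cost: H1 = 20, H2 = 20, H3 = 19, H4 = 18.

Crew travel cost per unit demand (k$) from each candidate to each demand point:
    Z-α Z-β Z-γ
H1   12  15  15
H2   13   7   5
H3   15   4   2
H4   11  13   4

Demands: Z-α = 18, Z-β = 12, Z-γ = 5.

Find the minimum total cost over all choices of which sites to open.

293

Open {H3, H4}: assign each demand point to its cheapest open site.
  Z-α→H4 18×11=198, Z-β→H3 12×4=48, Z-γ→H3 5×2=10
  crew travel cost 256, fixed 37 → total 293.
Compare {H1, H3}: crew travel cost 274 + fixed 39 = 313.
Compare {H1, H3, H4}: crew travel cost 256 + fixed 57 = 313.
Compare {H2, H3, H4}: crew travel cost 256 + fixed 57 = 313.
All other subsets cost ≥ 313. Minimum total cost: 293.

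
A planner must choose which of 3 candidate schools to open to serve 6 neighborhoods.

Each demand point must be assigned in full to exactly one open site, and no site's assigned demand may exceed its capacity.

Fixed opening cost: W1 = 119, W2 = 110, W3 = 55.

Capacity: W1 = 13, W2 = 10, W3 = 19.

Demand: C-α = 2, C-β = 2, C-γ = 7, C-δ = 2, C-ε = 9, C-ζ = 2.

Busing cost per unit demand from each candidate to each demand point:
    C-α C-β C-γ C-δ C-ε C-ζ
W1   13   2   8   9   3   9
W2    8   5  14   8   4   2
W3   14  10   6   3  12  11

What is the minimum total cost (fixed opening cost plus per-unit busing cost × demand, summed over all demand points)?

299

Open {W1, W3}; cheapest assignment that respects the capacities:
  W1 (cap 13, load 13): C-β, C-ε, C-ζ — cost 2×2 + 9×3 + 2×9 = 49
  W3 (cap 19, load 11): C-α, C-γ, C-δ — cost 2×14 + 7×6 + 2×3 = 76
  Shipping 125, fixed 174 → total 299.
  Any other capacity-feasible assignment to {W1, W3} ships for at least 125.
Compare {W2, W3}: its best feasible assignment gives total 319.
Compare {W1, W2, W3}: its best feasible assignment gives total 383.
Every other set of open sites that can feasibly serve all demand totals ≥ 319 even under its best assignment. Minimum: 299.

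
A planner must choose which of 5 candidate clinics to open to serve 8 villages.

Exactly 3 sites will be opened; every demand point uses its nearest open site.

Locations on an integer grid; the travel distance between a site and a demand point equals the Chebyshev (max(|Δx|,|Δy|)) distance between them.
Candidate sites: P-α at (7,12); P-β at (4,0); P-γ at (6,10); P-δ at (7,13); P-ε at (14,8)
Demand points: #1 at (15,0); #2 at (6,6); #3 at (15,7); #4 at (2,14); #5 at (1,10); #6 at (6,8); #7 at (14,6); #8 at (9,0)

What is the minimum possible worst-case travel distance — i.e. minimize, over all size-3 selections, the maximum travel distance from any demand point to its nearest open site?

8

Open {P-α, P-β, P-ε}.
  Farthest demand point is #1 at travel distance 8 (to P-ε); all others are ≤ 8.
With {P-α, P-γ, P-ε} the worst case is 8.
With {P-α, P-δ, P-ε} the worst case is 8.
No size-3 selection achieves below 8.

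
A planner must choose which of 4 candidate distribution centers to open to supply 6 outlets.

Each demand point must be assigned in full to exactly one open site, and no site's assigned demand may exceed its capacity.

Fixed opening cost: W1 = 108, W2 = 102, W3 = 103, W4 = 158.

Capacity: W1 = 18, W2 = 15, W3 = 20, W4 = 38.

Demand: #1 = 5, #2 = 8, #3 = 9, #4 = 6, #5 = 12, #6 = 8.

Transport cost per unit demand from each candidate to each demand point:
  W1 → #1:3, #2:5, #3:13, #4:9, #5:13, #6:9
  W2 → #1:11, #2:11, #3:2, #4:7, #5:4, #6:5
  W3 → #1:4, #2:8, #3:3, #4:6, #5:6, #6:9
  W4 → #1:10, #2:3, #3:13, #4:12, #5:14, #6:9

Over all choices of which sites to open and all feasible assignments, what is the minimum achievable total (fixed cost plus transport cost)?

Open {W1, W2, W3}; cheapest assignment that respects the capacities:
  W1 (cap 18, load 16): #2, #6 — cost 8×5 + 8×9 = 112
  W2 (cap 15, load 12): #5 — cost 12×4 = 48
  W3 (cap 20, load 20): #1, #3, #4 — cost 5×4 + 9×3 + 6×6 = 83
  Shipping 243, fixed 313 → total 556.
  Any other capacity-feasible assignment to {W1, W2, W3} ships for at least 243.
Compare {W2, W3, W4}: its best feasible assignment gives total 590.
Compare {W3, W4}: its best feasible assignment gives total 608.
Every other set of open sites that can feasibly serve all demand totals ≥ 590 even under its best assignment. Minimum: 556.

556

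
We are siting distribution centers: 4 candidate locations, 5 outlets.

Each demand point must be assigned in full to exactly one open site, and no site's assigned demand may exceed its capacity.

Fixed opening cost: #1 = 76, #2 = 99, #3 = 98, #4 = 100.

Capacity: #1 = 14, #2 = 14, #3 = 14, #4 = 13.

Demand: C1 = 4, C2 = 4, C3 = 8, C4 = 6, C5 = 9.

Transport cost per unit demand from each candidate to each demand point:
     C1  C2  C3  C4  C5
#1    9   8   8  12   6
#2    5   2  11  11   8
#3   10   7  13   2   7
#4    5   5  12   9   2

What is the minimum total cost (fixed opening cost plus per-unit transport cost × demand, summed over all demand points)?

416

Open {#1, #3, #4}; cheapest assignment that respects the capacities:
  #1 (cap 14, load 8): C3 — cost 8×8 = 64
  #3 (cap 14, load 10): C2, C4 — cost 4×7 + 6×2 = 40
  #4 (cap 13, load 13): C1, C5 — cost 4×5 + 9×2 = 38
  Shipping 142, fixed 274 → total 416.
  Any other capacity-feasible assignment to {#1, #3, #4} ships for at least 142.
Compare {#2, #3, #4}: its best feasible assignment gives total 443.
Compare {#1, #2, #4}: its best feasible assignment gives total 451.
Every other set of open sites that can feasibly serve all demand totals ≥ 443 even under its best assignment. Minimum: 416.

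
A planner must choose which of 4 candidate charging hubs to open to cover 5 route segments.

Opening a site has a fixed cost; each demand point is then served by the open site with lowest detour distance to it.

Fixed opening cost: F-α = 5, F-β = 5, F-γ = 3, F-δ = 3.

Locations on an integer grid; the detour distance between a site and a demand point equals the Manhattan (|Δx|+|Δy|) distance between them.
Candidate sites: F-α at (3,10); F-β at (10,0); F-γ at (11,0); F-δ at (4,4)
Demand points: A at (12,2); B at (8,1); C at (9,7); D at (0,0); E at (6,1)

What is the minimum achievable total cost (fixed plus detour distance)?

Open {F-γ, F-δ}: assign each demand point to its cheapest open site.
  A→F-γ 3, B→F-γ 4, C→F-δ 8, D→F-δ 8, E→F-δ 5
  detour distance 28, fixed 6 → total 34.
Compare {F-β}: detour distance 30 + fixed 5 = 35.
Compare {F-γ}: detour distance 33 + fixed 3 = 36.
Compare {F-β, F-δ}: detour distance 28 + fixed 8 = 36.
All other subsets cost ≥ 35. Minimum total cost: 34.

34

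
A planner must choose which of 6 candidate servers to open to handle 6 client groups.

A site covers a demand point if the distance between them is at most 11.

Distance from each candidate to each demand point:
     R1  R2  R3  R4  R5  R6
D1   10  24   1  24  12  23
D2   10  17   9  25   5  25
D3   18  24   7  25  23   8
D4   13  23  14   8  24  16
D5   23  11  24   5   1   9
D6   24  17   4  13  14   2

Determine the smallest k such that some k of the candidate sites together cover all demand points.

Coverage sets (demand points within 11 of each site):
  D1: {R1, R3}
  D2: {R1, R3, R5}
  D3: {R3, R6}
  D4: {R4}
  D5: {R2, R4, R5, R6}
  D6: {R3, R6}
No single site covers all 6 demand points.
But {D1, D5} covers everything, so the minimum is 2.

2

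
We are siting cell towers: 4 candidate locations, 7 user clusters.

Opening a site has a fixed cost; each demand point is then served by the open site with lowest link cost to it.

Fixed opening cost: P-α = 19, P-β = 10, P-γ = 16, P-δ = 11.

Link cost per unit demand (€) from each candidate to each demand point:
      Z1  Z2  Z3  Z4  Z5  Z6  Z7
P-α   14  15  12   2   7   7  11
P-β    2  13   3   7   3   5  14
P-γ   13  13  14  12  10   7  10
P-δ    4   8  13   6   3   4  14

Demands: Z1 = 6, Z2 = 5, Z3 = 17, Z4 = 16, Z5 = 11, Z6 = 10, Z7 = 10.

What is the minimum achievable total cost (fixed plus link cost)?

Open {P-α, P-β, P-δ}: assign each demand point to its cheapest open site.
  Z1→P-β 6×2=12, Z2→P-δ 5×8=40, Z3→P-β 17×3=51, Z4→P-α 16×2=32, Z5→P-β 11×3=33, Z6→P-δ 10×4=40, Z7→P-α 10×11=110
  link cost 318, fixed 40 → total 358.
Compare {P-α, P-β, P-γ, P-δ}: link cost 308 + fixed 56 = 364.
Compare {P-α, P-β}: link cost 353 + fixed 29 = 382.
Compare {P-α, P-β, P-γ}: link cost 343 + fixed 45 = 388.
All other subsets cost ≥ 364. Minimum total cost: 358.

358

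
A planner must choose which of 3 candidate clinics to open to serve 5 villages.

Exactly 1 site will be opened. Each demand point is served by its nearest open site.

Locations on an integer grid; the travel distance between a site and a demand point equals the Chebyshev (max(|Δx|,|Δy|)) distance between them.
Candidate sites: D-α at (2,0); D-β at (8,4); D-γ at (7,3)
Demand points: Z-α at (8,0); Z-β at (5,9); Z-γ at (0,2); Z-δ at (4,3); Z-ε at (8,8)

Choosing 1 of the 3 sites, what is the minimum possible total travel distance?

24

Open {D-γ}.
  Z-α→D-γ 3, Z-β→D-γ 6, Z-γ→D-γ 7, Z-δ→D-γ 3, Z-ε→D-γ 5  ⇒ total 24.
Compare {D-β}: total 25.
Compare {D-α}: total 28.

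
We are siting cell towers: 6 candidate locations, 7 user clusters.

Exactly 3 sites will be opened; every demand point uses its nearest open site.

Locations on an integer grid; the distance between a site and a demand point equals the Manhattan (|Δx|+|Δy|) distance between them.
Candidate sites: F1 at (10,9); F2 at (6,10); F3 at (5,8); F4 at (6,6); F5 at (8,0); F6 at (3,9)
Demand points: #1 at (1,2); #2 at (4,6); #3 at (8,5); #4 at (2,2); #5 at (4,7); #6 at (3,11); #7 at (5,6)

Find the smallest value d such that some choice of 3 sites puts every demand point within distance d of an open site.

9

Open {F1, F2, F4}.
  Farthest demand point is #1 at distance 9 (to F4); all others are ≤ 9.
With {F1, F2, F5} the worst case is 9.
With {F1, F2, F6} the worst case is 9.
No size-3 selection achieves below 9.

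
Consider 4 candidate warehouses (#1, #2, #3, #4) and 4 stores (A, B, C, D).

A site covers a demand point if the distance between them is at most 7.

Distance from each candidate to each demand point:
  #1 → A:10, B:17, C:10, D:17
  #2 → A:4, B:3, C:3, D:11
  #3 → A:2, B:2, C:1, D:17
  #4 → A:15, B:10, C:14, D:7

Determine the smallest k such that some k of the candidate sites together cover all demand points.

2

Coverage sets (demand points within 7 of each site):
  #1: {}
  #2: {A, B, C}
  #3: {A, B, C}
  #4: {D}
No single site covers all 4 demand points.
But {#2, #4} covers everything, so the minimum is 2.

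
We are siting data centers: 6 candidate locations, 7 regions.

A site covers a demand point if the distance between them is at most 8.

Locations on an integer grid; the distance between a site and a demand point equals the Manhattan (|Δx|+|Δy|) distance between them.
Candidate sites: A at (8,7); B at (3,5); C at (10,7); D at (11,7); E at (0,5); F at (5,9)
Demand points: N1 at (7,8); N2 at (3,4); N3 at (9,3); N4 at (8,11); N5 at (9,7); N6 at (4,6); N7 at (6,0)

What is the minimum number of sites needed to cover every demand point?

2

Coverage sets (demand points within 8 of each site):
  A: {N1, N2, N3, N4, N5, N6}
  B: {N1, N2, N3, N5, N6, N7}
  C: {N1, N3, N4, N5, N6}
  D: {N1, N3, N4, N5, N6}
  E: {N2, N6}
  F: {N1, N2, N4, N5, N6}
No single site covers all 7 demand points.
But {A, B} covers everything, so the minimum is 2.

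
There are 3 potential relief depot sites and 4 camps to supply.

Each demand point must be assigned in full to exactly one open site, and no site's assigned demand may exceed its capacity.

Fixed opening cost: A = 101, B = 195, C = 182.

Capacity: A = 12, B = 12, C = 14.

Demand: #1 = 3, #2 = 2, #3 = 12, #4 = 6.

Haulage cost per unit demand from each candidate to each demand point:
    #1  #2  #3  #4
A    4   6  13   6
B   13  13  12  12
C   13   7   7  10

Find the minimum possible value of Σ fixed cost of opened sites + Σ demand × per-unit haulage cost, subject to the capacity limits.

Open {A, C}; cheapest assignment that respects the capacities:
  A (cap 12, load 11): #1, #2, #4 — cost 3×4 + 2×6 + 6×6 = 60
  C (cap 14, load 12): #3 — cost 12×7 = 84
  Shipping 144, fixed 283 → total 427.
  Any other capacity-feasible assignment to {A, C} ships for at least 144.
Compare {A, B}: its best feasible assignment gives total 500.
Compare {B, C}: its best feasible assignment gives total 586.
Every other set of open sites that can feasibly serve all demand totals ≥ 500 even under its best assignment. Minimum: 427.

427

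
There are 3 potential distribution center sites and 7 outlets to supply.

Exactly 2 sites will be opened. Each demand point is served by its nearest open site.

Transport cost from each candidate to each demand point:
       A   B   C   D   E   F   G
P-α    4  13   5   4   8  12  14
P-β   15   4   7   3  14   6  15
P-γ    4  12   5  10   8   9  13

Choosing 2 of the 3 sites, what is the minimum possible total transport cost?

43

Open {P-β, P-γ}.
  A→P-γ 4, B→P-β 4, C→P-γ 5, D→P-β 3, E→P-γ 8, F→P-β 6, G→P-γ 13  ⇒ total 43.
Compare {P-α, P-β}: total 44.
Compare {P-α, P-γ}: total 55.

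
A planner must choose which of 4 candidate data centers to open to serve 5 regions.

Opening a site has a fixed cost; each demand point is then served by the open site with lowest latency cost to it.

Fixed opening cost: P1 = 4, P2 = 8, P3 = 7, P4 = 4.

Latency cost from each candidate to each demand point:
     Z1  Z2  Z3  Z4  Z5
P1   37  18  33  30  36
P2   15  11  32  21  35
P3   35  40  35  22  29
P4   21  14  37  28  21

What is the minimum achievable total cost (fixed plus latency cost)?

Open {P2, P4}: assign each demand point to its cheapest open site.
  Z1→P2 15, Z2→P2 11, Z3→P2 32, Z4→P2 21, Z5→P4 21
  latency cost 100, fixed 12 → total 112.
Compare {P1, P2, P4}: latency cost 100 + fixed 16 = 116.
Compare {P2, P3, P4}: latency cost 100 + fixed 19 = 119.
Compare {P2}: latency cost 114 + fixed 8 = 122.
All other subsets cost ≥ 116. Minimum total cost: 112.

112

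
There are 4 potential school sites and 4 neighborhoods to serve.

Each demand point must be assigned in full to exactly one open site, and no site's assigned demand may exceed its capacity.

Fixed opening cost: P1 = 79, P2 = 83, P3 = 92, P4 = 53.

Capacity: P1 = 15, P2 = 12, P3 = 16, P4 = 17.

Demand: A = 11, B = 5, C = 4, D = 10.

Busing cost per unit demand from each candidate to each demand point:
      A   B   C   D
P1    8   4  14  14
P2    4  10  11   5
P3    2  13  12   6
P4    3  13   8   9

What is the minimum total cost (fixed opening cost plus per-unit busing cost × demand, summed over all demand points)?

Open {P3, P4}; cheapest assignment that respects the capacities:
  P3 (cap 16, load 15): B, D — cost 5×13 + 10×6 = 125
  P4 (cap 17, load 15): A, C — cost 11×3 + 4×8 = 65
  Shipping 190, fixed 145 → total 335.
  Any other capacity-feasible assignment to {P3, P4} ships for at least 190.
Compare {P1, P2, P4}: its best feasible assignment gives total 350.
Compare {P1, P4}: its best feasible assignment gives total 357.
Every other set of open sites that can feasibly serve all demand totals ≥ 350 even under its best assignment. Minimum: 335.

335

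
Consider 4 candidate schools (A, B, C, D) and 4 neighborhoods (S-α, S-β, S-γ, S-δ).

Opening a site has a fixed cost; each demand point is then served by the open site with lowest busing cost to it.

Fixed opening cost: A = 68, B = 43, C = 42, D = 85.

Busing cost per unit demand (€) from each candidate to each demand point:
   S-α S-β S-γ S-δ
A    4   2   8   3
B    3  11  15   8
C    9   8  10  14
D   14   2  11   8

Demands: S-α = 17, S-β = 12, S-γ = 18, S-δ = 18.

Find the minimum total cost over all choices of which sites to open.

Open {A}: assign each demand point to its cheapest open site.
  S-α→A 17×4=68, S-β→A 12×2=24, S-γ→A 18×8=144, S-δ→A 18×3=54
  busing cost 290, fixed 68 → total 358.
Compare {A, B}: busing cost 273 + fixed 111 = 384.
Compare {A, C}: busing cost 290 + fixed 110 = 400.
Compare {A, B, C}: busing cost 273 + fixed 153 = 426.
All other subsets cost ≥ 384. Minimum total cost: 358.

358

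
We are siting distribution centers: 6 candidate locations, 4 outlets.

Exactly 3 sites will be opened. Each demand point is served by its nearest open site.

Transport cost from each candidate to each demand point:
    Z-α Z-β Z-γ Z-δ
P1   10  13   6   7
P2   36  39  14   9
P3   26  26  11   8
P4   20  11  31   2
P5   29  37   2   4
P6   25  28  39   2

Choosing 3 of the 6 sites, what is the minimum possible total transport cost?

Open {P1, P4, P5}.
  Z-α→P1 10, Z-β→P4 11, Z-γ→P5 2, Z-δ→P4 2  ⇒ total 25.
Compare {P1, P5, P6}: total 27.
Compare {P1, P2, P4}: total 29.
No size-3 selection does better; minimum is 25.

25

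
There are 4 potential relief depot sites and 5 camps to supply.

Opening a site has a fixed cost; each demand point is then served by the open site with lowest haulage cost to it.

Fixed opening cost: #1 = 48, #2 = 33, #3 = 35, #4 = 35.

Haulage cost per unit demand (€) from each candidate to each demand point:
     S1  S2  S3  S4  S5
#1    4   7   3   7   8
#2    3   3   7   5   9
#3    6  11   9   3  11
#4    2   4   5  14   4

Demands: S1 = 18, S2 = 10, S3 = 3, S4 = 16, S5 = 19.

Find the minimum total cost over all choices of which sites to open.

Open {#3, #4}: assign each demand point to its cheapest open site.
  S1→#4 18×2=36, S2→#4 10×4=40, S3→#4 3×5=15, S4→#3 16×3=48, S5→#4 19×4=76
  haulage cost 215, fixed 70 → total 285.
Compare {#2, #4}: haulage cost 237 + fixed 68 = 305.
Compare {#2, #3, #4}: haulage cost 205 + fixed 103 = 308.
Compare {#1, #3, #4}: haulage cost 209 + fixed 118 = 327.
All other subsets cost ≥ 305. Minimum total cost: 285.

285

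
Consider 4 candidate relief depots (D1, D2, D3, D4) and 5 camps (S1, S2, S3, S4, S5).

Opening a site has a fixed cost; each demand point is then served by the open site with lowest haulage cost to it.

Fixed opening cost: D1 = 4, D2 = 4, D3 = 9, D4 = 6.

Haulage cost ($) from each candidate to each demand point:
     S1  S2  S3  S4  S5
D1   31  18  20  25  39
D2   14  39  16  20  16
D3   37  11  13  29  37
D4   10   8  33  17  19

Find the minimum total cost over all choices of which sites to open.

77

Open {D2, D4}: assign each demand point to its cheapest open site.
  S1→D4 10, S2→D4 8, S3→D2 16, S4→D4 17, S5→D2 16
  haulage cost 67, fixed 10 → total 77.
Compare {D1, D2, D4}: haulage cost 67 + fixed 14 = 81.
Compare {D3, D4}: haulage cost 67 + fixed 15 = 82.
Compare {D2, D3, D4}: haulage cost 64 + fixed 19 = 83.
All other subsets cost ≥ 81. Minimum total cost: 77.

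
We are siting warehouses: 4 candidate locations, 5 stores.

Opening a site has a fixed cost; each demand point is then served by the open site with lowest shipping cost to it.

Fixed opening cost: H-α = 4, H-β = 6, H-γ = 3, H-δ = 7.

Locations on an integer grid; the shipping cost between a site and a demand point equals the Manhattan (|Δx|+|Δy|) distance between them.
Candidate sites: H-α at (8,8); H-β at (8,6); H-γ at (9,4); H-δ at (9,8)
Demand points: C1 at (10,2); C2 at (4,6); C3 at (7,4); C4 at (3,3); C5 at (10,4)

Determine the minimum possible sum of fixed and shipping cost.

23

Open {H-γ}: assign each demand point to its cheapest open site.
  C1→H-γ 3, C2→H-γ 7, C3→H-γ 2, C4→H-γ 7, C5→H-γ 1
  shipping cost 20, fixed 3 → total 23.
Compare {H-α, H-γ}: shipping cost 19 + fixed 7 = 26.
Compare {H-β, H-γ}: shipping cost 17 + fixed 9 = 26.
Compare {H-γ, H-δ}: shipping cost 20 + fixed 10 = 30.
All other subsets cost ≥ 26. Minimum total cost: 23.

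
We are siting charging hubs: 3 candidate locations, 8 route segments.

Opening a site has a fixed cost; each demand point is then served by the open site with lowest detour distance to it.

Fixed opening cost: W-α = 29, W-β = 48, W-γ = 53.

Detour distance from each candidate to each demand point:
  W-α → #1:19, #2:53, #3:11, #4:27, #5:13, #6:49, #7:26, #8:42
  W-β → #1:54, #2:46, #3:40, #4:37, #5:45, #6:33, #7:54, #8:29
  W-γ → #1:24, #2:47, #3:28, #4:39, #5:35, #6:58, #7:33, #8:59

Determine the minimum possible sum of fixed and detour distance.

Open {W-α}: assign each demand point to its cheapest open site.
  #1→W-α 19, #2→W-α 53, #3→W-α 11, #4→W-α 27, #5→W-α 13, #6→W-α 49, #7→W-α 26, #8→W-α 42
  detour distance 240, fixed 29 → total 269.
Compare {W-α, W-β}: detour distance 204 + fixed 77 = 281.
Compare {W-α, W-γ}: detour distance 234 + fixed 82 = 316.
Compare {W-α, W-β, W-γ}: detour distance 204 + fixed 130 = 334.
All other subsets cost ≥ 281. Minimum total cost: 269.

269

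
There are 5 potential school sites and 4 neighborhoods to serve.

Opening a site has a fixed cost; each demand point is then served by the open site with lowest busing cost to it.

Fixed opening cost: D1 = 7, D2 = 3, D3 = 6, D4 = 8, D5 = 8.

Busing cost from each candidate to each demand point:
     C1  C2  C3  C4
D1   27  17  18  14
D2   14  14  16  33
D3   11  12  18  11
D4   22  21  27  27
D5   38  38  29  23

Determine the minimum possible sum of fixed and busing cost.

58

Open {D3}: assign each demand point to its cheapest open site.
  C1→D3 11, C2→D3 12, C3→D3 18, C4→D3 11
  busing cost 52, fixed 6 → total 58.
Compare {D2, D3}: busing cost 50 + fixed 9 = 59.
Compare {D1, D3}: busing cost 52 + fixed 13 = 65.
Compare {D3, D4}: busing cost 52 + fixed 14 = 66.
All other subsets cost ≥ 59. Minimum total cost: 58.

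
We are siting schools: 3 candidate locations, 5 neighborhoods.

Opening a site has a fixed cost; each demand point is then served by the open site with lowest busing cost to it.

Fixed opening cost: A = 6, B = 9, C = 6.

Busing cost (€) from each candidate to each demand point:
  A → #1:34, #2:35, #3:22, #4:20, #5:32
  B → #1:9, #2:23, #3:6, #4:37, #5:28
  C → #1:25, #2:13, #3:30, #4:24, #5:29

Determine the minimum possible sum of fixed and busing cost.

95

Open {B, C}: assign each demand point to its cheapest open site.
  #1→B 9, #2→C 13, #3→B 6, #4→C 24, #5→B 28
  busing cost 80, fixed 15 → total 95.
Compare {A, B, C}: busing cost 76 + fixed 21 = 97.
Compare {A, B}: busing cost 86 + fixed 15 = 101.
Compare {B}: busing cost 103 + fixed 9 = 112.
All other subsets cost ≥ 97. Minimum total cost: 95.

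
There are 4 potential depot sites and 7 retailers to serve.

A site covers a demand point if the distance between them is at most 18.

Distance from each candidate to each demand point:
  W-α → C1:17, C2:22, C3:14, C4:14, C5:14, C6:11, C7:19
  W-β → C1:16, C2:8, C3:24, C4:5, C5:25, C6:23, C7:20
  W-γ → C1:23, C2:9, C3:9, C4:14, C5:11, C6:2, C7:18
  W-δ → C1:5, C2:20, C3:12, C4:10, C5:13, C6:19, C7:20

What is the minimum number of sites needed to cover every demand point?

2

Coverage sets (demand points within 18 of each site):
  W-α: {C1, C3, C4, C5, C6}
  W-β: {C1, C2, C4}
  W-γ: {C2, C3, C4, C5, C6, C7}
  W-δ: {C1, C3, C4, C5}
No single site covers all 7 demand points.
But {W-α, W-γ} covers everything, so the minimum is 2.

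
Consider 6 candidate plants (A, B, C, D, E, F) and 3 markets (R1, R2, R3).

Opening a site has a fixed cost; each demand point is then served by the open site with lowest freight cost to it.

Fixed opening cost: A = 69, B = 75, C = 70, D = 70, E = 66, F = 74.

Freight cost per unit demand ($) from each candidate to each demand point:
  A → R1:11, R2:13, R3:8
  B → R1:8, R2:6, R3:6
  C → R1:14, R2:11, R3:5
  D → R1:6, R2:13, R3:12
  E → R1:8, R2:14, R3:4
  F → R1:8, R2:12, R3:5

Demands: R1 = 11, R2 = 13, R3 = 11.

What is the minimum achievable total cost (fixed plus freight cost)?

307

Open {B}: assign each demand point to its cheapest open site.
  R1→B 11×8=88, R2→B 13×6=78, R3→B 11×6=66
  freight cost 232, fixed 75 → total 307.
Compare {B, E}: freight cost 210 + fixed 141 = 351.
Compare {B, D}: freight cost 210 + fixed 145 = 355.
Compare {B, C}: freight cost 221 + fixed 145 = 366.
All other subsets cost ≥ 351. Minimum total cost: 307.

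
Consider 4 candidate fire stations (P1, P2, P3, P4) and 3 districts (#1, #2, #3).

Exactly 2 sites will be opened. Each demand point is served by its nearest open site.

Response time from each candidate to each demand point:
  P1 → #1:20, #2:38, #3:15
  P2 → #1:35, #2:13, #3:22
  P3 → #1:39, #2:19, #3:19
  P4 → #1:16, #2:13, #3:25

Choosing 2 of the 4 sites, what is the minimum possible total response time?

Open {P1, P4}.
  #1→P4 16, #2→P4 13, #3→P1 15  ⇒ total 44.
Compare {P1, P2}: total 48.
Compare {P3, P4}: total 48.
No size-2 selection does better; minimum is 44.

44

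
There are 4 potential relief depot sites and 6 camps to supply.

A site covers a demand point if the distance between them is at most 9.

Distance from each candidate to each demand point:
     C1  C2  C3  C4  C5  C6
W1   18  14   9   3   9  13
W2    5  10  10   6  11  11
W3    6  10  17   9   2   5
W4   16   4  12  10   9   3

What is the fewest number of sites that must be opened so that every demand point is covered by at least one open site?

3

Coverage sets (demand points within 9 of each site):
  W1: {C3, C4, C5}
  W2: {C1, C4}
  W3: {C1, C4, C5, C6}
  W4: {C2, C5, C6}
No 2 sites suffice: every size-2 union leaves at least one demand point uncovered.
But {W1, W2, W4} covers everything, so the minimum is 3.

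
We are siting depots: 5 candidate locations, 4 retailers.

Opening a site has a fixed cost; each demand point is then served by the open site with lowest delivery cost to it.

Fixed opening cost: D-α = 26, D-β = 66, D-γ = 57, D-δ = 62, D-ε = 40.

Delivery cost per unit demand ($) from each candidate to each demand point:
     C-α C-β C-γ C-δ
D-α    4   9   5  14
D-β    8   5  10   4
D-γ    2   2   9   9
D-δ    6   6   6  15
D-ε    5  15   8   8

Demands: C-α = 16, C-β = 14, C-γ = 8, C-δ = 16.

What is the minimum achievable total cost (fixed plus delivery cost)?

Open {D-α, D-β, D-γ}: assign each demand point to its cheapest open site.
  C-α→D-γ 16×2=32, C-β→D-γ 14×2=28, C-γ→D-α 8×5=40, C-δ→D-β 16×4=64
  delivery cost 164, fixed 149 → total 313.
Compare {D-β, D-γ}: delivery cost 196 + fixed 123 = 319.
Compare {D-α, D-γ}: delivery cost 244 + fixed 83 = 327.
Compare {D-α, D-β}: delivery cost 238 + fixed 92 = 330.
All other subsets cost ≥ 319. Minimum total cost: 313.

313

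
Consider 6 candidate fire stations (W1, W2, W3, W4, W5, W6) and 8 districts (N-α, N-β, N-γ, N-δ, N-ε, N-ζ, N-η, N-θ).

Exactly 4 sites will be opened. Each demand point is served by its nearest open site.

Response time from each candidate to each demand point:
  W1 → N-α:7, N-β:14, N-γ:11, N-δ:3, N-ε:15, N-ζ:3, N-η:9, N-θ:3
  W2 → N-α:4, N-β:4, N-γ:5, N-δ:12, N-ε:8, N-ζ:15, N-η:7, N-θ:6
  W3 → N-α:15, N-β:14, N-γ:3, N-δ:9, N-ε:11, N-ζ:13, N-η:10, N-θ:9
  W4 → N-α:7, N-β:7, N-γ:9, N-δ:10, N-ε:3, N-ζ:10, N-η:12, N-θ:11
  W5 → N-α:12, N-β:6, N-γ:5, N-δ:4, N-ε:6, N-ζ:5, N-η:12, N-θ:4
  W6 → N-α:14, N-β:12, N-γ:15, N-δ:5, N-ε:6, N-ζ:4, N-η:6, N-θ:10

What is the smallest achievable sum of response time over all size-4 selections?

Open {W1, W2, W3, W4}.
  N-α→W2 4, N-β→W2 4, N-γ→W3 3, N-δ→W1 3, N-ε→W4 3, N-ζ→W1 3, N-η→W2 7, N-θ→W1 3  ⇒ total 30.
Compare {W1, W2, W4, W6}: total 31.
Compare {W1, W2, W3, W6}: total 32.
No size-4 selection does better; minimum is 30.

30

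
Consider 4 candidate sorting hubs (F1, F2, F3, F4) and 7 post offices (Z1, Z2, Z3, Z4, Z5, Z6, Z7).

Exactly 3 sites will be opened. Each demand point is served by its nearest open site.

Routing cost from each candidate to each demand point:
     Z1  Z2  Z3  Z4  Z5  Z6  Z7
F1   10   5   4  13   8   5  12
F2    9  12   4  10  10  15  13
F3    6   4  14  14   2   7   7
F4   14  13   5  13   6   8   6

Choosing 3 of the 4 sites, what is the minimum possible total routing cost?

Open {F1, F2, F3}.
  Z1→F3 6, Z2→F3 4, Z3→F1 4, Z4→F2 10, Z5→F3 2, Z6→F1 5, Z7→F3 7  ⇒ total 38.
Compare {F2, F3, F4}: total 39.
Compare {F1, F3, F4}: total 40.
No size-3 selection does better; minimum is 38.

38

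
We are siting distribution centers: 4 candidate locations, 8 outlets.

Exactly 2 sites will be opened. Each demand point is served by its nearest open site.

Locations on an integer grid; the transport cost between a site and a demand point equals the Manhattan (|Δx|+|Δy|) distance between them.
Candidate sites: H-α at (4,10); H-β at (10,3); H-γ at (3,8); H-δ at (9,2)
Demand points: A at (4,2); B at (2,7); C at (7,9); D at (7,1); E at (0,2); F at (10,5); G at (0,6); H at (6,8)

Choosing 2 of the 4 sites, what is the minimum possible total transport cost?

Open {H-γ, H-δ}.
  A→H-δ 5, B→H-γ 2, C→H-γ 5, D→H-δ 3, E→H-γ 9, F→H-δ 4, G→H-γ 5, H→H-γ 3  ⇒ total 36.
Compare {H-β, H-γ}: total 38.
Compare {H-α, H-δ}: total 42.
No size-2 selection does better; minimum is 36.

36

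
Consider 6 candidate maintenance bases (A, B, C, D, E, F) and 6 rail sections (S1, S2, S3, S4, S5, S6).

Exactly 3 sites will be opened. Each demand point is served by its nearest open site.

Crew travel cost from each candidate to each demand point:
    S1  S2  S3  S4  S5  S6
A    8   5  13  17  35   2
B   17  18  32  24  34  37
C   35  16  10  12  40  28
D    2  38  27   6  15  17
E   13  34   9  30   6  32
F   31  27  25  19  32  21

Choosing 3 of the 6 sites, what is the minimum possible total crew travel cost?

30

Open {A, D, E}.
  S1→D 2, S2→A 5, S3→E 9, S4→D 6, S5→E 6, S6→A 2  ⇒ total 30.
Compare {A, C, D}: total 40.
Compare {A, C, E}: total 42.
No size-3 selection does better; minimum is 30.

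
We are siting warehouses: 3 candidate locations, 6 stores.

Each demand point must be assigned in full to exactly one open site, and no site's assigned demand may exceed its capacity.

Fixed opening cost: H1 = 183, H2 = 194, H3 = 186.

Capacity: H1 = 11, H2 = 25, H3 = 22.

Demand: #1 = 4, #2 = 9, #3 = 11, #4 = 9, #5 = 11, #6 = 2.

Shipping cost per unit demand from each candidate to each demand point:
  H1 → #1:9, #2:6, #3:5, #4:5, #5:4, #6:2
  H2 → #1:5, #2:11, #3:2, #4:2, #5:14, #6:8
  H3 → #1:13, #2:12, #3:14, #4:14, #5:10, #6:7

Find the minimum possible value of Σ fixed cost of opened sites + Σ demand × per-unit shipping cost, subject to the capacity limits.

672

Open {H2, H3}; cheapest assignment that respects the capacities:
  H2 (cap 25, load 24): #1, #3, #4 — cost 4×5 + 11×2 + 9×2 = 60
  H3 (cap 22, load 22): #2, #5, #6 — cost 9×12 + 11×10 + 2×7 = 232
  Shipping 292, fixed 380 → total 672.
  Any other capacity-feasible assignment to {H2, H3} ships for at least 292.
Compare {H1, H2, H3}: its best feasible assignment gives total 789.
Every other set of open sites that can feasibly serve all demand totals ≥ 789 even under its best assignment. Minimum: 672.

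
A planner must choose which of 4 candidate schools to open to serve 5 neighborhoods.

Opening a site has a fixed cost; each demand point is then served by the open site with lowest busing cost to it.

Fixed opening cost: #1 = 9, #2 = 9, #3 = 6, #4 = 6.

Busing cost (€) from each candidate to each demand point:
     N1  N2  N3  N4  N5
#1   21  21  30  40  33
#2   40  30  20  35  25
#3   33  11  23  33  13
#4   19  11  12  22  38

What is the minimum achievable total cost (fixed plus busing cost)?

Open {#3, #4}: assign each demand point to its cheapest open site.
  N1→#4 19, N2→#3 11, N3→#4 12, N4→#4 22, N5→#3 13
  busing cost 77, fixed 12 → total 89.
Compare {#1, #3, #4}: busing cost 77 + fixed 21 = 98.
Compare {#2, #3, #4}: busing cost 77 + fixed 21 = 98.
Compare {#2, #4}: busing cost 89 + fixed 15 = 104.
All other subsets cost ≥ 98. Minimum total cost: 89.

89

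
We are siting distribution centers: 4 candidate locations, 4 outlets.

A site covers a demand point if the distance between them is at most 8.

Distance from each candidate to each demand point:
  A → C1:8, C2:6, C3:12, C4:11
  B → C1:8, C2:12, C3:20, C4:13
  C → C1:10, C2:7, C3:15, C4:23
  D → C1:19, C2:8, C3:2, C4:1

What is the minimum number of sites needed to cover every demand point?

Coverage sets (demand points within 8 of each site):
  A: {C1, C2}
  B: {C1}
  C: {C2}
  D: {C2, C3, C4}
No single site covers all 4 demand points.
But {A, D} covers everything, so the minimum is 2.

2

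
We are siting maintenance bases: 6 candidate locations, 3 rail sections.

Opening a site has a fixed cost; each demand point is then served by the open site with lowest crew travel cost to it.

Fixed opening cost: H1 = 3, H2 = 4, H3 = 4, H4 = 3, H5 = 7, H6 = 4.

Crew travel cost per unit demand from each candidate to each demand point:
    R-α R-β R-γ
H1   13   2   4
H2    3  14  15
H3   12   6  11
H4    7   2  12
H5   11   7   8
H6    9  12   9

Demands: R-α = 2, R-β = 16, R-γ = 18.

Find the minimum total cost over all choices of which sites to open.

Open {H1, H2}: assign each demand point to its cheapest open site.
  R-α→H2 2×3=6, R-β→H1 16×2=32, R-γ→H1 18×4=72
  crew travel cost 110, fixed 7 → total 117.
Compare {H1, H2, H4}: crew travel cost 110 + fixed 10 = 120.
Compare {H1, H2, H3}: crew travel cost 110 + fixed 11 = 121.
Compare {H1, H2, H6}: crew travel cost 110 + fixed 11 = 121.
All other subsets cost ≥ 120. Minimum total cost: 117.

117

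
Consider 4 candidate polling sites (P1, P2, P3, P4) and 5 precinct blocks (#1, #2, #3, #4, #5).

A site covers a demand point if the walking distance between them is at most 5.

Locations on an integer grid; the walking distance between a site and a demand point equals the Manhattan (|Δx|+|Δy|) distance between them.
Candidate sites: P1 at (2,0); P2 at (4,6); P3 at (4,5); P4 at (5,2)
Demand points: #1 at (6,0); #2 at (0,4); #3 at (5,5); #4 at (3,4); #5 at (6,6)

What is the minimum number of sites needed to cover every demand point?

Coverage sets (demand points within 5 of each site):
  P1: {#1, #4}
  P2: {#3, #4, #5}
  P3: {#2, #3, #4, #5}
  P4: {#1, #3, #4, #5}
No single site covers all 5 demand points.
But {P1, P3} covers everything, so the minimum is 2.

2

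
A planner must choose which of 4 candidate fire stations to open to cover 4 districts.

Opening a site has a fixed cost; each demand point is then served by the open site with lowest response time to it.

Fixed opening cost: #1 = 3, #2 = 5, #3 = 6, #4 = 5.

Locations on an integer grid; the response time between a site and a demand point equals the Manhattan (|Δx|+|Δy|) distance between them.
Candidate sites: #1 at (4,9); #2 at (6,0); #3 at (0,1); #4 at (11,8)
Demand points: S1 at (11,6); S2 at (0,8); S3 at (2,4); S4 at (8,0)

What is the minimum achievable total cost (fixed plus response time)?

29

Open {#1, #2, #4}: assign each demand point to its cheapest open site.
  S1→#4 2, S2→#1 5, S3→#1 7, S4→#2 2
  response time 16, fixed 13 → total 29.
Compare {#1, #2}: response time 24 + fixed 8 = 32.
Compare {#2, #3, #4}: response time 16 + fixed 16 = 32.
Compare {#1, #4}: response time 25 + fixed 8 = 33.
All other subsets cost ≥ 32. Minimum total cost: 29.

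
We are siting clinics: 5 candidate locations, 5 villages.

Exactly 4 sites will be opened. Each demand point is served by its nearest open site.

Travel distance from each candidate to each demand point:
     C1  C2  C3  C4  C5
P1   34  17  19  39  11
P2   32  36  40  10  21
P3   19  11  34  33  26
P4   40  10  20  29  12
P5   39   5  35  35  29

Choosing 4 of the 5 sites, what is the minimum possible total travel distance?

Open {P1, P2, P3, P5}.
  C1→P3 19, C2→P5 5, C3→P1 19, C4→P2 10, C5→P1 11  ⇒ total 64.
Compare {P2, P3, P4, P5}: total 66.
Compare {P1, P2, P3, P4}: total 69.
No size-4 selection does better; minimum is 64.

64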